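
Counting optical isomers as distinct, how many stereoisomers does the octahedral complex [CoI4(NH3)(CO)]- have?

2

The six octahedral sites form three mutually perpendicular trans pairs.
The distinct arrangements are (2 in all): NH3 and CO mutually cis; NH3 and CO mutually trans.
Each arrangement has an internal mirror plane or centre of symmetry, so none is chiral.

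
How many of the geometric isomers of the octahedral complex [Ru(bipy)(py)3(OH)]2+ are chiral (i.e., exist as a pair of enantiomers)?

An octahedron has six vertices in three trans pairs; every non-trans pair is cis.
Each bipy is bidentate and must span two cis positions.
There are 2 geometric isomers: py mer; py fac.
Each arrangement has an internal mirror plane or centre of symmetry, so none is chiral.

0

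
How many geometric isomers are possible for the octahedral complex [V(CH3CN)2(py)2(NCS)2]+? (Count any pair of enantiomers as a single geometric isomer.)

5

The six octahedral sites form three mutually perpendicular trans pairs.
The distinct arrangements are (5 in all): CH3CN trans, py trans, NCS trans; CH3CN trans, py cis, NCS cis; CH3CN cis, py trans, NCS cis; CH3CN cis, py cis, NCS cis (chiral); CH3CN cis, py cis, NCS trans.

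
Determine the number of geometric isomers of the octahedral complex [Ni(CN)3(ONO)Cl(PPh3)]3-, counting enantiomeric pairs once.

4

An octahedron has six vertices in three trans pairs; every non-trans pair is cis.
The distinct arrangements are (4 in all): CN mer (3 arrangements); CN fac (chiral).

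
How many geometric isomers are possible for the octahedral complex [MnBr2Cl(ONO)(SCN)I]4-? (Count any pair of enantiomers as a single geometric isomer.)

Exhaustive case analysis gives 9 geometric isomers.

9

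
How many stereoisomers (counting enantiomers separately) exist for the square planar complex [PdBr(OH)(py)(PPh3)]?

In a square planar complex each vertex has one trans partner and two cis neighbours.
Systematic placement gives 3 geometric isomers: (Br/PPh3 trans, OH/py trans); (Br/py trans, OH/PPh3 trans); (Br/OH trans, PPh3/py trans).
Each arrangement has an internal mirror plane or centre of symmetry, so none is chiral.

3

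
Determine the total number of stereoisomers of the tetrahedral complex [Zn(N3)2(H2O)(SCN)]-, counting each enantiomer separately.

1

All four vertices of a tetrahedron are equivalent and mutually adjacent, so cis/trans isomerism cannot arise.
Only one geometric arrangement is possible.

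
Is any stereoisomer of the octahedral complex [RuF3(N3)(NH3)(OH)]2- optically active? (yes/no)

In an octahedral complex each vertex has one trans partner and four cis neighbours.
Working through the distinct placements yields 4 geometric isomers: F mer (3 arrangements); F fac (chiral).
One of these lacks any improper symmetry element and so occurs as an enantiomeric pair, giving 4 + 1 = 5 stereoisomers in total.

yes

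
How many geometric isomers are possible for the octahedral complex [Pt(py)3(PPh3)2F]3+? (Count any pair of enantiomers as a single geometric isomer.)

3

In an octahedral complex each vertex has one trans partner and four cis neighbours.
There are 3 geometric isomers: py mer, PPh3 cis; py mer, PPh3 trans; py fac, PPh3 cis.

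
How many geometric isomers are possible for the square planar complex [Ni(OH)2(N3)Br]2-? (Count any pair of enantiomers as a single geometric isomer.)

Systematic placement gives 2 geometric isomers: OH cis; OH trans.

2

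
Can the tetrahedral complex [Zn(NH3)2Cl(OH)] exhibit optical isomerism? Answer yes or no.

Only one geometric arrangement is possible.

no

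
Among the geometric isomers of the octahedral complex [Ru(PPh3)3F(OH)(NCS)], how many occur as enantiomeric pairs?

Working through the distinct placements yields 4 geometric isomers: PPh3 mer (3 arrangements); PPh3 fac (chiral).
One of these lacks any improper symmetry element and so occurs as an enantiomeric pair, giving 4 + 1 = 5 stereoisomers in total.

1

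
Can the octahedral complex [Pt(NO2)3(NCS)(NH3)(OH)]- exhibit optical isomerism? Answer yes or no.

Systematic placement gives 4 geometric isomers: NO2 mer (3 arrangements); NO2 fac (chiral).
One of these lacks any improper symmetry element and so occurs as an enantiomeric pair, giving 4 + 1 = 5 stereoisomers in total.

yes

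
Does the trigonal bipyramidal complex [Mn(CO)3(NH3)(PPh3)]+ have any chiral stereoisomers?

The distinct arrangements are (4 in all): NH3 equatorial, PPh3 equatorial; NH3 axial, PPh3 equatorial; NH3 equatorial, PPh3 axial; NH3 axial, PPh3 axial.
Each arrangement has an internal mirror plane or centre of symmetry, so none is chiral.

no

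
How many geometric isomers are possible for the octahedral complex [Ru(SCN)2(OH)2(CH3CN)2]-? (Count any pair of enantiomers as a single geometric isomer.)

5

There are 5 geometric isomers: SCN trans, OH trans, CH3CN trans; SCN cis, OH cis, CH3CN trans; SCN trans, OH cis, CH3CN cis; SCN cis, OH cis, CH3CN cis (chiral); SCN cis, OH trans, CH3CN cis.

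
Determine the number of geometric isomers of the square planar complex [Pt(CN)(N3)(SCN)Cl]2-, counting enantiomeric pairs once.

In a square planar complex each vertex has one trans partner and two cis neighbours.
There are 3 geometric isomers: (CN/N3 trans, Cl/SCN trans); (CN/SCN trans, Cl/N3 trans); (CN/Cl trans, N3/SCN trans).

3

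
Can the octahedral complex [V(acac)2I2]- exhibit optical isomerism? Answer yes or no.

yes

In an octahedral complex each vertex has one trans partner and four cis neighbours.
Each acac is bidentate and must span two cis positions.
The distinct arrangements are (2 in all): I trans; I cis (chiral).
One of these lacks any improper symmetry element and so occurs as an enantiomeric pair, giving 2 + 1 = 3 stereoisomers in total.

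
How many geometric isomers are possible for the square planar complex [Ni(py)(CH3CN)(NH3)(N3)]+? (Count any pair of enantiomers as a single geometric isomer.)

3

In a square planar complex each vertex has one trans partner and two cis neighbours.
The distinct arrangements are (3 in all): (CH3CN/NH3 trans, N3/py trans); (CH3CN/py trans, N3/NH3 trans); (CH3CN/N3 trans, NH3/py trans).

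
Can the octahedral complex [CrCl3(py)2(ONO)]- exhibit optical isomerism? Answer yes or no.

The six octahedral sites form three mutually perpendicular trans pairs.
Systematic placement gives 3 geometric isomers: Cl mer, py trans; Cl mer, py cis; Cl fac, py cis.
Each arrangement has an internal mirror plane or centre of symmetry, so none is chiral.

no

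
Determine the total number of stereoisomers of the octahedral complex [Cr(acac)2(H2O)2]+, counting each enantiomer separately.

3

Each acac is bidentate and must span two cis positions.
Systematic placement gives 2 geometric isomers: H2O trans; H2O cis (chiral).
One of these lacks any improper symmetry element and so occurs as an enantiomeric pair, giving 2 + 1 = 3 stereoisomers in total.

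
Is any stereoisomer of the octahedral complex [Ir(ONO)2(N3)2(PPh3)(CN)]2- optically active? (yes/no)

An octahedron has six vertices in three trans pairs; every non-trans pair is cis.
The distinct arrangements are (6 in all): ONO cis, N3 cis (3 arrangements, 2 chiral); ONO trans, N3 cis; ONO cis, N3 trans; ONO trans, N3 trans.
Of these, 2 lack any improper symmetry element and so occur as enantiomeric pairs, giving 6 + 2 = 8 stereoisomers in total.

yes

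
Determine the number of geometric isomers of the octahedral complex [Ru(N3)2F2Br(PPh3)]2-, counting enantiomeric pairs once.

The distinct arrangements are (6 in all): N3 cis, F cis (3 arrangements, 2 chiral); N3 trans, F cis; N3 cis, F trans; N3 trans, F trans.

6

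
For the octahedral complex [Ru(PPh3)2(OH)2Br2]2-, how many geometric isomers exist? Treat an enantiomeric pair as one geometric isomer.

In an octahedral complex each vertex has one trans partner and four cis neighbours.
Working through the distinct placements yields 5 geometric isomers: PPh3 trans, OH trans, Br trans; PPh3 cis, OH cis, Br trans; PPh3 trans, OH cis, Br cis; PPh3 cis, OH cis, Br cis (chiral); PPh3 cis, OH trans, Br cis.

5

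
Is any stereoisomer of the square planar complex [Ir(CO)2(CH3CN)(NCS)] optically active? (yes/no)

no

In a square planar complex each vertex has one trans partner and two cis neighbours.
Systematic placement gives 2 geometric isomers: CO cis; CO trans.
Each arrangement has an internal mirror plane or centre of symmetry, so none is chiral.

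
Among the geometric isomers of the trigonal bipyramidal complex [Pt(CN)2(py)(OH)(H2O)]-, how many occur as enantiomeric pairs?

3

A trigonal bipyramid has two axial and three equatorial sites, which are chemically inequivalent.
Placing the ligands in turn and identifying arrangements related by rotation or reflection leaves 7 distinct geometric isomers.
Of these, 3 lack any improper symmetry element and so occur as enantiomeric pairs, giving 7 + 3 = 10 stereoisomers in total.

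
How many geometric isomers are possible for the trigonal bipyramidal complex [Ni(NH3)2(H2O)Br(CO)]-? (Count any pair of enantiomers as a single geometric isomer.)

In a trigonal bipyramid the two axial positions differ from the three equatorial ones.
Placing the ligands in turn and identifying arrangements related by rotation or reflection leaves 7 distinct geometric isomers.

7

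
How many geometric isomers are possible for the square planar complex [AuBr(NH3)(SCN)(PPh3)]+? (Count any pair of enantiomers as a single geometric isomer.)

Systematic placement gives 3 geometric isomers: (Br/PPh3 trans, NH3/SCN trans); (Br/SCN trans, NH3/PPh3 trans); (Br/NH3 trans, PPh3/SCN trans).

3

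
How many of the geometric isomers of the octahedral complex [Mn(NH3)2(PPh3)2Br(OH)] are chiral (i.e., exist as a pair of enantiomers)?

The six octahedral sites form three mutually perpendicular trans pairs.
Systematic placement gives 6 geometric isomers: NH3 cis, PPh3 trans; NH3 cis, PPh3 cis (3 arrangements, 2 chiral); NH3 trans, PPh3 trans; NH3 trans, PPh3 cis.
Of these, 2 lack any improper symmetry element and so occur as enantiomeric pairs, giving 6 + 2 = 8 stereoisomers in total.

2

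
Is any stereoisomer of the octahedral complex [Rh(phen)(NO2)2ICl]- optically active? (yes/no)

yes

An octahedron has six vertices in three trans pairs; every non-trans pair is cis.
Each phen is bidentate and must span two cis positions.
Systematic placement gives 4 geometric isomers: NO2 cis (3 arrangements, 2 chiral); NO2 trans.
Of these, 2 lack any improper symmetry element and so occur as enantiomeric pairs, giving 4 + 2 = 6 stereoisomers in total.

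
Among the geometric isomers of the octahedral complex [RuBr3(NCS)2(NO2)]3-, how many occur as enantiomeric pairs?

0

In an octahedral complex each vertex has one trans partner and four cis neighbours.
The distinct arrangements are (3 in all): Br mer, NCS cis; Br mer, NCS trans; Br fac, NCS cis.
Each arrangement has an internal mirror plane or centre of symmetry, so none is chiral.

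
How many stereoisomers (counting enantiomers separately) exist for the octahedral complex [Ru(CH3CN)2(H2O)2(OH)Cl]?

8

The six octahedral sites form three mutually perpendicular trans pairs.
Working through the distinct placements yields 6 geometric isomers: CH3CN trans, H2O cis; CH3CN trans, H2O trans; CH3CN cis, H2O cis (3 arrangements, 2 chiral); CH3CN cis, H2O trans.
Of these, 2 lack any improper symmetry element and so occur as enantiomeric pairs, giving 6 + 2 = 8 stereoisomers in total.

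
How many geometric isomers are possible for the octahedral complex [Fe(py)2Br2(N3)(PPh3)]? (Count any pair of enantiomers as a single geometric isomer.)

6

Working through the distinct placements yields 6 geometric isomers: py trans, Br trans; py cis, Br trans; py trans, Br cis; py cis, Br cis (3 arrangements, 2 chiral).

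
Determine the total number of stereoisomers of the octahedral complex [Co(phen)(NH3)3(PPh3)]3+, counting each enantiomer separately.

In an octahedral complex each vertex has one trans partner and four cis neighbours.
Each phen is bidentate and must span two cis positions.
The distinct arrangements are (2 in all): NH3 mer; NH3 fac.
Each arrangement has an internal mirror plane or centre of symmetry, so none is chiral.

2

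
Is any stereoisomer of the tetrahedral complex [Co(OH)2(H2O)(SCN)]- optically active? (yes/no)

no

All four vertices of a tetrahedron are equivalent and mutually adjacent, so cis/trans isomerism cannot arise.
Only one geometric arrangement is possible.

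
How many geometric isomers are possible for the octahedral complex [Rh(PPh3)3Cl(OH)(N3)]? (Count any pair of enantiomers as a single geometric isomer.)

4

The six octahedral sites form three mutually perpendicular trans pairs.
The distinct arrangements are (4 in all): PPh3 mer (3 arrangements); PPh3 fac (chiral).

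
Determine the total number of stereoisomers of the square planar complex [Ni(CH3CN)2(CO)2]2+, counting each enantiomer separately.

2

Systematic placement gives 2 geometric isomers: CH3CN cis; CH3CN trans.
Each arrangement has an internal mirror plane or centre of symmetry, so none is chiral.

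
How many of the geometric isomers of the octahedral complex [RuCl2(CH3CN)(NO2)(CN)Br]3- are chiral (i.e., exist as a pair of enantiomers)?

6

Placing the ligands in turn and identifying arrangements related by rotation or reflection leaves 9 distinct geometric isomers.
Of these, 6 lack any improper symmetry element and so occur as enantiomeric pairs, giving 9 + 6 = 15 stereoisomers in total.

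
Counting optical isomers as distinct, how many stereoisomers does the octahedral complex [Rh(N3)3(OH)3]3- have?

In an octahedral complex each vertex has one trans partner and four cis neighbours.
Working through the distinct placements yields 2 geometric isomers: N3 mer; N3 fac.
Each arrangement has an internal mirror plane or centre of symmetry, so none is chiral.

2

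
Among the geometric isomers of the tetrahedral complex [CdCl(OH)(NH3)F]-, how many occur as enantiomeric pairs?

All four vertices of a tetrahedron are equivalent and mutually adjacent, so cis/trans isomerism cannot arise.
Only one geometric arrangement is possible; it has no improper symmetry element, so it exists as a pair of enantiomers (2 stereoisomers).

1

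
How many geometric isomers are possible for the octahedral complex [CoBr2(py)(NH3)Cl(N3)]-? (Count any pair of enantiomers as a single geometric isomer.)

In an octahedral complex each vertex has one trans partner and four cis neighbours.
Placing the ligands in turn and identifying arrangements related by rotation or reflection leaves 9 distinct geometric isomers.

9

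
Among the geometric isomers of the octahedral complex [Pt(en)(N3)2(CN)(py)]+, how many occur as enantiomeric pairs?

2

The six octahedral sites form three mutually perpendicular trans pairs.
Each en is bidentate and must span two cis positions.
There are 4 geometric isomers: N3 cis (3 arrangements, 2 chiral); N3 trans.
Of these, 2 lack any improper symmetry element and so occur as enantiomeric pairs, giving 4 + 2 = 6 stereoisomers in total.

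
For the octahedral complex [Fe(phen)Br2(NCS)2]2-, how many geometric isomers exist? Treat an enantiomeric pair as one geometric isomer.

3

Each phen is bidentate and must span two cis positions.
There are 3 geometric isomers: Br trans, NCS cis; Br cis, NCS cis (chiral); Br cis, NCS trans.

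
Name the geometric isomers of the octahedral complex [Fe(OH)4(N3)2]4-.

In an octahedral complex each vertex has one trans partner and four cis neighbours.
Working through the distinct placements yields 2 geometric isomers: N3 trans; N3 cis.

cis and trans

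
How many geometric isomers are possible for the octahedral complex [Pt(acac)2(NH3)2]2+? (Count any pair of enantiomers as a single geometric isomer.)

2

In an octahedral complex each vertex has one trans partner and four cis neighbours.
Each acac is bidentate and must span two cis positions.
The distinct arrangements are (2 in all): NH3 trans; NH3 cis (chiral).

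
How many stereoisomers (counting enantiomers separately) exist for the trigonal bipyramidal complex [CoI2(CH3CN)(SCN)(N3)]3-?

10

In a trigonal bipyramid the two axial positions differ from the three equatorial ones.
Exhaustive case analysis gives 7 geometric isomers.
Of these, 3 lack any improper symmetry element and so occur as enantiomeric pairs, giving 7 + 3 = 10 stereoisomers in total.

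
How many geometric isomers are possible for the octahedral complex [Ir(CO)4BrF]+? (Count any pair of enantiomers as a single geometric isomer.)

Working through the distinct placements yields 2 geometric isomers: Br and F mutually cis; Br and F mutually trans.

2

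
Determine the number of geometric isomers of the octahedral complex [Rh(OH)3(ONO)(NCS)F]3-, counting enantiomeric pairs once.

An octahedron has six vertices in three trans pairs; every non-trans pair is cis.
Systematic placement gives 4 geometric isomers: OH mer (3 arrangements); OH fac (chiral).

4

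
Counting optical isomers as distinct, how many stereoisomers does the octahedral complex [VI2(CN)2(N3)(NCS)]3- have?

In an octahedral complex each vertex has one trans partner and four cis neighbours.
Systematic placement gives 6 geometric isomers: I trans, CN trans; I cis, CN trans; I cis, CN cis (3 arrangements, 2 chiral); I trans, CN cis.
Of these, 2 lack any improper symmetry element and so occur as enantiomeric pairs, giving 6 + 2 = 8 stereoisomers in total.

8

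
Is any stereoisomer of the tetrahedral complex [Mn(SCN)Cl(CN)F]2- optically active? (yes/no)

yes

In a tetrahedral complex all four positions are equivalent and every pair of ligands is adjacent — there is no cis/trans distinction.
Only one geometric arrangement is possible; it has no improper symmetry element, so it exists as a pair of enantiomers (2 stereoisomers).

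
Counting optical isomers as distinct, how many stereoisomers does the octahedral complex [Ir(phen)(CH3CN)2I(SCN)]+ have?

6

In an octahedral complex each vertex has one trans partner and four cis neighbours.
Each phen is bidentate and must span two cis positions.
Systematic placement gives 4 geometric isomers: CH3CN trans; CH3CN cis (3 arrangements, 2 chiral).
Of these, 2 lack any improper symmetry element and so occur as enantiomeric pairs, giving 4 + 2 = 6 stereoisomers in total.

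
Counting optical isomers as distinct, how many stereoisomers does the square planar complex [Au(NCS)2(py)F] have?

2

In a square planar complex each vertex has one trans partner and two cis neighbours.
Working through the distinct placements yields 2 geometric isomers: NCS cis; NCS trans.
Each arrangement has an internal mirror plane or centre of symmetry, so none is chiral.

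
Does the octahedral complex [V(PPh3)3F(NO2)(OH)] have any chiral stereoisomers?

The six octahedral sites form three mutually perpendicular trans pairs.
Working through the distinct placements yields 4 geometric isomers: PPh3 mer (3 arrangements); PPh3 fac (chiral).
One of these lacks any improper symmetry element and so occurs as an enantiomeric pair, giving 4 + 1 = 5 stereoisomers in total.

yes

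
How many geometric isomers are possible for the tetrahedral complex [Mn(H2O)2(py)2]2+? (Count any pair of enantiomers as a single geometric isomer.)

In a tetrahedral complex all four positions are equivalent and every pair of ligands is adjacent — there is no cis/trans distinction.
Only one geometric arrangement is possible.

1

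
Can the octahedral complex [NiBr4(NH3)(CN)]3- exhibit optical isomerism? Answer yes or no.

no

An octahedron has six vertices in three trans pairs; every non-trans pair is cis.
Working through the distinct placements yields 2 geometric isomers: NH3 and CN mutually trans; NH3 and CN mutually cis.
Each arrangement has an internal mirror plane or centre of symmetry, so none is chiral.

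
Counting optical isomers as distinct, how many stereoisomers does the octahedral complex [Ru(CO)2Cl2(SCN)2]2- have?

6

The distinct arrangements are (5 in all): CO trans, Cl trans, SCN trans; CO trans, Cl cis, SCN cis; CO cis, Cl cis, SCN trans; CO cis, Cl cis, SCN cis (chiral); CO cis, Cl trans, SCN cis.
One of these lacks any improper symmetry element and so occurs as an enantiomeric pair, giving 5 + 1 = 6 stereoisomers in total.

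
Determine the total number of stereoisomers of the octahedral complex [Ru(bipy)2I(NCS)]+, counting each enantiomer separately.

The six octahedral sites form three mutually perpendicular trans pairs.
Each bipy is bidentate and must span two cis positions.
Working through the distinct placements yields 2 geometric isomers: I and NCS mutually trans; I and NCS mutually cis (chiral).
One of these lacks any improper symmetry element and so occurs as an enantiomeric pair, giving 2 + 1 = 3 stereoisomers in total.

3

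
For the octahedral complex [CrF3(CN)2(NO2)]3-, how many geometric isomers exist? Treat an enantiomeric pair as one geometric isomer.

3

The six octahedral sites form three mutually perpendicular trans pairs.
There are 3 geometric isomers: F mer, CN trans; F fac, CN cis; F mer, CN cis.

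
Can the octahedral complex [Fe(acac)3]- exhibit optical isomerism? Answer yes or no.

Each acac is bidentate and must span two cis positions.
Only one geometric arrangement is possible; it has no improper symmetry element, so it exists as a pair of enantiomers (2 stereoisomers).

yes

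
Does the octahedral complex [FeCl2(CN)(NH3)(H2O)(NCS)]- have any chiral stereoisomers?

yes

Systematic enumeration (placing each ligand type in turn and discarding arrangements equivalent by rotation or reflection) gives 9 geometric isomers.
Of these, 6 lack any improper symmetry element and so occur as enantiomeric pairs, giving 9 + 6 = 15 stereoisomers in total.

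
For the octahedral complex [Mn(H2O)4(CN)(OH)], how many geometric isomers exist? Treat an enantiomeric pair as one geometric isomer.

2

An octahedron has six vertices in three trans pairs; every non-trans pair is cis.
There are 2 geometric isomers: CN and OH mutually cis; CN and OH mutually trans.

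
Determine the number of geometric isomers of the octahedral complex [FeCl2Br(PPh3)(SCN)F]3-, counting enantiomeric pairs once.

In an octahedral complex each vertex has one trans partner and four cis neighbours.
Placing the ligands in turn and identifying arrangements related by rotation or reflection leaves 9 distinct geometric isomers.

9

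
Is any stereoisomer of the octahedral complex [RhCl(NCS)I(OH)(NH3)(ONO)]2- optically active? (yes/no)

yes

The six octahedral sites form three mutually perpendicular trans pairs.
Exhaustive case analysis gives 15 geometric isomers.
Of these, 15 lack any improper symmetry element and so occur as enantiomeric pairs, giving 15 + 15 = 30 stereoisomers in total.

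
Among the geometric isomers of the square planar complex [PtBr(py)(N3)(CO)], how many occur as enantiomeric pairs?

A square has two trans pairs of vertices; adjacent vertices are cis.
There are 3 geometric isomers: (Br/N3 trans, CO/py trans); (Br/py trans, CO/N3 trans); (Br/CO trans, N3/py trans).
Each arrangement has an internal mirror plane or centre of symmetry, so none is chiral.

0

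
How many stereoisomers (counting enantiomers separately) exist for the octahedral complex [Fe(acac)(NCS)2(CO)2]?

4

The six octahedral sites form three mutually perpendicular trans pairs.
Each acac is bidentate and must span two cis positions.
The distinct arrangements are (3 in all): NCS cis, CO trans; NCS cis, CO cis (chiral); NCS trans, CO cis.
One of these lacks any improper symmetry element and so occurs as an enantiomeric pair, giving 3 + 1 = 4 stereoisomers in total.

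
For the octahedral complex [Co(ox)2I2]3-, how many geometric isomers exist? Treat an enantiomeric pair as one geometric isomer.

The six octahedral sites form three mutually perpendicular trans pairs.
Each ox is bidentate and must span two cis positions.
Systematic placement gives 2 geometric isomers: I trans; I cis (chiral).

2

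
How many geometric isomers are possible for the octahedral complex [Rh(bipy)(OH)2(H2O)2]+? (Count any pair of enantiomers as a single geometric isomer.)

An octahedron has six vertices in three trans pairs; every non-trans pair is cis.
Each bipy is bidentate and must span two cis positions.
Working through the distinct placements yields 3 geometric isomers: OH cis, H2O trans; OH cis, H2O cis (chiral); OH trans, H2O cis.

3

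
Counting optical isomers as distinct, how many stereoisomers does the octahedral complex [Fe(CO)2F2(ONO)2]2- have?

6

The six octahedral sites form three mutually perpendicular trans pairs.
There are 5 geometric isomers: CO trans, F trans, ONO trans; CO trans, F cis, ONO cis; CO cis, F cis, ONO trans; CO cis, F cis, ONO cis (chiral); CO cis, F trans, ONO cis.
One of these lacks any improper symmetry element and so occurs as an enantiomeric pair, giving 5 + 1 = 6 stereoisomers in total.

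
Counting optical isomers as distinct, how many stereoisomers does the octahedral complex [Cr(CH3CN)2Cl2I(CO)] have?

8

An octahedron has six vertices in three trans pairs; every non-trans pair is cis.
The distinct arrangements are (6 in all): CH3CN trans, Cl cis; CH3CN trans, Cl trans; CH3CN cis, Cl cis (3 arrangements, 2 chiral); CH3CN cis, Cl trans.
Of these, 2 lack any improper symmetry element and so occur as enantiomeric pairs, giving 6 + 2 = 8 stereoisomers in total.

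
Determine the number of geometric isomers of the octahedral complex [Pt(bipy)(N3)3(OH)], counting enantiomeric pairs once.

2

The six octahedral sites form three mutually perpendicular trans pairs.
Each bipy is bidentate and must span two cis positions.
There are 2 geometric isomers: N3 mer; N3 fac.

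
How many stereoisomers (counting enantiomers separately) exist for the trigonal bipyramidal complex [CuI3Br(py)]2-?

4

In a trigonal bipyramid the two axial positions differ from the three equatorial ones.
There are 4 geometric isomers: Br axial, py equatorial; Br axial, py axial; Br equatorial, py equatorial; Br equatorial, py axial.
Each arrangement has an internal mirror plane or centre of symmetry, so none is chiral.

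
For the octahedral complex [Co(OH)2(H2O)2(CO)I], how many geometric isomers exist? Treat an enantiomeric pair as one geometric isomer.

The distinct arrangements are (6 in all): OH trans, H2O cis; OH cis, H2O cis (3 arrangements, 2 chiral); OH trans, H2O trans; OH cis, H2O trans.

6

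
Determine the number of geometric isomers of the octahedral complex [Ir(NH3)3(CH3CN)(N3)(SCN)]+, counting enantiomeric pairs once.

4

In an octahedral complex each vertex has one trans partner and four cis neighbours.
Working through the distinct placements yields 4 geometric isomers: NH3 mer (3 arrangements); NH3 fac (chiral).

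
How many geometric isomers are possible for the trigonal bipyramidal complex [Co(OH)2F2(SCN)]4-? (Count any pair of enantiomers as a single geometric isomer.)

5

Placing the ligands in turn and identifying arrangements related by rotation or reflection leaves 5 distinct geometric isomers.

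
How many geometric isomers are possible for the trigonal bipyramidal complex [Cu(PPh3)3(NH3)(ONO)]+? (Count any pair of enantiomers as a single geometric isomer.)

A trigonal bipyramid has two axial and three equatorial sites, which are chemically inequivalent.
There are 4 geometric isomers: NH3 axial, ONO axial; NH3 axial, ONO equatorial; NH3 equatorial, ONO axial; NH3 equatorial, ONO equatorial.

4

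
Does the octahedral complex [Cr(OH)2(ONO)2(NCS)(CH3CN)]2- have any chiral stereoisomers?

There are 6 geometric isomers: OH trans, ONO trans; OH cis, ONO cis (3 arrangements, 2 chiral); OH cis, ONO trans; OH trans, ONO cis.
Of these, 2 lack any improper symmetry element and so occur as enantiomeric pairs, giving 6 + 2 = 8 stereoisomers in total.

yes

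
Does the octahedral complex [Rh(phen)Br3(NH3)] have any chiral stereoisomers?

An octahedron has six vertices in three trans pairs; every non-trans pair is cis.
Each phen is bidentate and must span two cis positions.
The distinct arrangements are (2 in all): Br mer; Br fac.
Each arrangement has an internal mirror plane or centre of symmetry, so none is chiral.

no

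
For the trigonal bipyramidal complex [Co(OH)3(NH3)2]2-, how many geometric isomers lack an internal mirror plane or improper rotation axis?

0

There are 3 geometric isomers: NH3 both axial; NH3 one axial, one equatorial; NH3 both equatorial.
Each arrangement has an internal mirror plane or centre of symmetry, so none is chiral.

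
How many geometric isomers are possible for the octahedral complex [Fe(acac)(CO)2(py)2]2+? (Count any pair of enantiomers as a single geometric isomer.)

3

The six octahedral sites form three mutually perpendicular trans pairs.
Each acac is bidentate and must span two cis positions.
Systematic placement gives 3 geometric isomers: CO trans, py cis; CO cis, py trans; CO cis, py cis (chiral).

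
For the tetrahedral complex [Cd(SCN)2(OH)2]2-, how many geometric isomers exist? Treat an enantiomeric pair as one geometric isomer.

1

In a tetrahedral complex all four positions are equivalent and every pair of ligands is adjacent — there is no cis/trans distinction.
Only one geometric arrangement is possible.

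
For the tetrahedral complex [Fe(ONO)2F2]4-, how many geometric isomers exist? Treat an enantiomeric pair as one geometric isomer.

In a tetrahedral complex all four positions are equivalent and every pair of ligands is adjacent — there is no cis/trans distinction.
Only one geometric arrangement is possible.

1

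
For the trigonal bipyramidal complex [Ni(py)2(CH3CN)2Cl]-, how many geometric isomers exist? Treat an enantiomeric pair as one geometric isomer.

In a trigonal bipyramid the two axial positions differ from the three equatorial ones.
Systematic enumeration (placing each ligand type in turn and discarding arrangements equivalent by rotation or reflection) gives 5 geometric isomers.

5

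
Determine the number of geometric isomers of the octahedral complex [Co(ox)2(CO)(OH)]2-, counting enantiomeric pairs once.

2

Each ox is bidentate and must span two cis positions.
The distinct arrangements are (2 in all): CO and OH mutually trans; CO and OH mutually cis (chiral).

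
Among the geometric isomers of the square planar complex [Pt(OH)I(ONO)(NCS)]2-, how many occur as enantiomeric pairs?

0

In a square planar complex each vertex has one trans partner and two cis neighbours.
There are 3 geometric isomers: (I/OH trans, NCS/ONO trans); (I/ONO trans, NCS/OH trans); (I/NCS trans, OH/ONO trans).
Each arrangement has an internal mirror plane or centre of symmetry, so none is chiral.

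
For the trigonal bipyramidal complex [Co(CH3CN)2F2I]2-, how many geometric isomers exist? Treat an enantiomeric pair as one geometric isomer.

5

Placing the ligands in turn and identifying arrangements related by rotation or reflection leaves 5 distinct geometric isomers.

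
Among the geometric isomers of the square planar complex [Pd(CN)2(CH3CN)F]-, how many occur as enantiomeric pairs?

0

A square has two trans pairs of vertices; adjacent vertices are cis.
Systematic placement gives 2 geometric isomers: CN cis; CN trans.
Each arrangement has an internal mirror plane or centre of symmetry, so none is chiral.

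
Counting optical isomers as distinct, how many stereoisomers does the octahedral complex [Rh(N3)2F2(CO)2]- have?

An octahedron has six vertices in three trans pairs; every non-trans pair is cis.
There are 5 geometric isomers: N3 trans, F trans, CO trans; N3 cis, F cis, CO trans; N3 trans, F cis, CO cis; N3 cis, F cis, CO cis (chiral); N3 cis, F trans, CO cis.
One of these lacks any improper symmetry element and so occurs as an enantiomeric pair, giving 5 + 1 = 6 stereoisomers in total.

6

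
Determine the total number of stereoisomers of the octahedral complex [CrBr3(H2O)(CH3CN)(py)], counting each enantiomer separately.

5

The six octahedral sites form three mutually perpendicular trans pairs.
Working through the distinct placements yields 4 geometric isomers: Br mer (3 arrangements); Br fac (chiral).
One of these lacks any improper symmetry element and so occurs as an enantiomeric pair, giving 4 + 1 = 5 stereoisomers in total.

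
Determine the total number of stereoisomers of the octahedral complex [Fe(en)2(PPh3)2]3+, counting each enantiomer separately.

3

The six octahedral sites form three mutually perpendicular trans pairs.
Each en is bidentate and must span two cis positions.
Working through the distinct placements yields 2 geometric isomers: PPh3 trans; PPh3 cis (chiral).
One of these lacks any improper symmetry element and so occurs as an enantiomeric pair, giving 2 + 1 = 3 stereoisomers in total.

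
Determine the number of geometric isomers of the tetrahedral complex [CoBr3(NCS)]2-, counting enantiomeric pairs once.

In a tetrahedral complex all four positions are equivalent and every pair of ligands is adjacent — there is no cis/trans distinction.
Only one geometric arrangement is possible.

1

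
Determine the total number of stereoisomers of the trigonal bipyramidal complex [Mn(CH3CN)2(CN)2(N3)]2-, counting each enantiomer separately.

A trigonal bipyramid has two axial and three equatorial sites, which are chemically inequivalent.
Placing the ligands in turn and identifying arrangements related by rotation or reflection leaves 5 distinct geometric isomers.
One of these lacks any improper symmetry element and so occurs as an enantiomeric pair, giving 5 + 1 = 6 stereoisomers in total.

6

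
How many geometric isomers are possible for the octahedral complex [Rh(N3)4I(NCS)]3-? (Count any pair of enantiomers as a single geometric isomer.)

Systematic placement gives 2 geometric isomers: I and NCS mutually cis; I and NCS mutually trans.

2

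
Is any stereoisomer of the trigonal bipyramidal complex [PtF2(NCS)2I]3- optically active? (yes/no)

In a trigonal bipyramid the two axial positions differ from the three equatorial ones.
Placing the ligands in turn and identifying arrangements related by rotation or reflection leaves 5 distinct geometric isomers.
One of these lacks any improper symmetry element and so occurs as an enantiomeric pair, giving 5 + 1 = 6 stereoisomers in total.

yes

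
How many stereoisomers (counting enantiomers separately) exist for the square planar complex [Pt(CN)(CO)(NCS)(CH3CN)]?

Working through the distinct placements yields 3 geometric isomers: (CH3CN/CO trans, CN/NCS trans); (CH3CN/NCS trans, CN/CO trans); (CH3CN/CN trans, CO/NCS trans).
Each arrangement has an internal mirror plane or centre of symmetry, so none is chiral.

3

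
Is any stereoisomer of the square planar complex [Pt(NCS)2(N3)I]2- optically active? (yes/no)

A square has two trans pairs of vertices; adjacent vertices are cis.
The distinct arrangements are (2 in all): NCS cis; NCS trans.
Each arrangement has an internal mirror plane or centre of symmetry, so none is chiral.

no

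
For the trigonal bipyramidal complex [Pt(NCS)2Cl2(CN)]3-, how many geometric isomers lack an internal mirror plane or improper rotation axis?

1

Exhaustive case analysis gives 5 geometric isomers.
One of these lacks any improper symmetry element and so occurs as an enantiomeric pair, giving 5 + 1 = 6 stereoisomers in total.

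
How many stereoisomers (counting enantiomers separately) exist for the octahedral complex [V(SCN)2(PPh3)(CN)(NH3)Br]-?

The six octahedral sites form three mutually perpendicular trans pairs.
Placing the ligands in turn and identifying arrangements related by rotation or reflection leaves 9 distinct geometric isomers.
Of these, 6 lack any improper symmetry element and so occur as enantiomeric pairs, giving 9 + 6 = 15 stereoisomers in total.

15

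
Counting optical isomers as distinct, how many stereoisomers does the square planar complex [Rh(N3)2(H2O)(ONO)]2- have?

There are 2 geometric isomers: N3 cis; N3 trans.
Each arrangement has an internal mirror plane or centre of symmetry, so none is chiral.

2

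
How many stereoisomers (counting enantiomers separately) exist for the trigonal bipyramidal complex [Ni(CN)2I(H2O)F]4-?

10

Exhaustive case analysis gives 7 geometric isomers.
Of these, 3 lack any improper symmetry element and so occur as enantiomeric pairs, giving 7 + 3 = 10 stereoisomers in total.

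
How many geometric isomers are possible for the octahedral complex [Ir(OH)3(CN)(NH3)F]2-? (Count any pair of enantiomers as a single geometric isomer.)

Systematic placement gives 4 geometric isomers: OH mer (3 arrangements); OH fac (chiral).

4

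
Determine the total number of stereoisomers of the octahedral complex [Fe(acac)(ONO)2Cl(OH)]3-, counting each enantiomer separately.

An octahedron has six vertices in three trans pairs; every non-trans pair is cis.
Each acac is bidentate and must span two cis positions.
Systematic placement gives 4 geometric isomers: ONO cis (3 arrangements, 2 chiral); ONO trans.
Of these, 2 lack any improper symmetry element and so occur as enantiomeric pairs, giving 4 + 2 = 6 stereoisomers in total.

6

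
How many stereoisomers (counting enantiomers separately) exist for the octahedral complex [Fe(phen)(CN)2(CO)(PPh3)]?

Each phen is bidentate and must span two cis positions.
Systematic placement gives 4 geometric isomers: CN trans; CN cis (3 arrangements, 2 chiral).
Of these, 2 lack any improper symmetry element and so occur as enantiomeric pairs, giving 4 + 2 = 6 stereoisomers in total.

6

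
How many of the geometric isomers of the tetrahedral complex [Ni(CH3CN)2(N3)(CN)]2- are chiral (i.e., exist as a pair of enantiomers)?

Only one geometric arrangement is possible.

0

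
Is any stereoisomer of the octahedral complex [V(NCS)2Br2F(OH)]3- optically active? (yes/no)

The distinct arrangements are (6 in all): NCS cis, Br trans; NCS trans, Br trans; NCS cis, Br cis (3 arrangements, 2 chiral); NCS trans, Br cis.
Of these, 2 lack any improper symmetry element and so occur as enantiomeric pairs, giving 6 + 2 = 8 stereoisomers in total.

yes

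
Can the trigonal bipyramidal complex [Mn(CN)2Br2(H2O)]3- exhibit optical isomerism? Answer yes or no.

yes

In a trigonal bipyramid the two axial positions differ from the three equatorial ones.
Systematic enumeration (placing each ligand type in turn and discarding arrangements equivalent by rotation or reflection) gives 5 geometric isomers.
One of these lacks any improper symmetry element and so occurs as an enantiomeric pair, giving 5 + 1 = 6 stereoisomers in total.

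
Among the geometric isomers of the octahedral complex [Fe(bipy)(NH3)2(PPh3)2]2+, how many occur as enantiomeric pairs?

An octahedron has six vertices in three trans pairs; every non-trans pair is cis.
Each bipy is bidentate and must span two cis positions.
The distinct arrangements are (3 in all): NH3 trans, PPh3 cis; NH3 cis, PPh3 cis (chiral); NH3 cis, PPh3 trans.
One of these lacks any improper symmetry element and so occurs as an enantiomeric pair, giving 3 + 1 = 4 stereoisomers in total.

1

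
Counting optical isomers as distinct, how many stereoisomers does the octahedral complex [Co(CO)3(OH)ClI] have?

5

Systematic placement gives 4 geometric isomers: CO mer (3 arrangements); CO fac (chiral).
One of these lacks any improper symmetry element and so occurs as an enantiomeric pair, giving 4 + 1 = 5 stereoisomers in total.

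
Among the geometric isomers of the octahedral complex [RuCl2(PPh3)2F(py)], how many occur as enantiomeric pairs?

In an octahedral complex each vertex has one trans partner and four cis neighbours.
The distinct arrangements are (6 in all): Cl trans, PPh3 cis; Cl trans, PPh3 trans; Cl cis, PPh3 cis (3 arrangements, 2 chiral); Cl cis, PPh3 trans.
Of these, 2 lack any improper symmetry element and so occur as enantiomeric pairs, giving 6 + 2 = 8 stereoisomers in total.

2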